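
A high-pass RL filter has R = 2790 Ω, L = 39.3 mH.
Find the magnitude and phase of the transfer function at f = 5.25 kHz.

Step 1 — Angular frequency: ω = 2π·5250 = 3.299e+04 rad/s.
Step 2 — Transfer function: H(jω) = jωL/(R + jωL).
Step 3 — Numerator jωL = j·1296; denominator R + jωL = 2790 + j1296.
Step 4 — H = 0.1776 + j0.3821.
Step 5 — Magnitude: |H| = 0.4214 (-7.5 dB); phase: φ = 65.1°.

|H| = 0.4214 (-7.5 dB), φ = 65.1°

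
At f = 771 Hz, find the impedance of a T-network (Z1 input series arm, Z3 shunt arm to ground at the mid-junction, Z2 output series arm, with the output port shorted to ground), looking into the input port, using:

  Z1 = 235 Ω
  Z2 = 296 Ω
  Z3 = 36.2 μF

Step 1 — Angular frequency: ω = 2π·f = 2π·771 = 4844 rad/s.
Step 2 — Component impedances:
  Z1: Z = R = 235 Ω
  Z2: Z = R = 296 Ω
  Z3: Z = 1/(jωC) = -j/(ω·C) = 0 - j5.702 Ω
Step 3 — With the output port shorted to ground, the output series arm Z2 runs from the junction to ground; the shunt arm Z3 also runs from the junction to ground. They appear in parallel: Z3 || Z2 = 0.1098 - j5.7 Ω.
Step 4 — Series with input arm Z1: Z_in = Z1 + (Z3 || Z2) = 235.1 - j5.7 Ω = 235.2∠-1.4° Ω.

Z = 235.1 - j5.7 Ω = 235.2∠-1.4° Ω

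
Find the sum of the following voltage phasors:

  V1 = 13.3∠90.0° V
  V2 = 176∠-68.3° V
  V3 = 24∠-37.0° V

Step 1 — Convert each phasor to rectangular form:
  V1 = 13.3·(cos(90.0°) + j·sin(90.0°)) = 0 + j13.3 V
  V2 = 176·(cos(-68.3°) + j·sin(-68.3°)) = 65.08 - j163.5 V
  V3 = 24·(cos(-37.0°) + j·sin(-37.0°)) = 19.17 - j14.44 V
Step 2 — Sum components: V_total = 84.24 - j164.7 V.
Step 3 — Convert to polar: |V_total| = 185 V, ∠V_total = -62.9°.

V_total = 185∠-62.9° V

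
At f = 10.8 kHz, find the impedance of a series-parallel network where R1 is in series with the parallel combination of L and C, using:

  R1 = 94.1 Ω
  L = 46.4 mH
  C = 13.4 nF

Step 1 — Angular frequency: ω = 2π·f = 2π·1.08e+04 = 6.786e+04 rad/s.
Step 2 — Component impedances:
  R1: Z = R = 94.1 Ω
  L: Z = jωL = j·6.786e+04·0.0464 = 0 + j3149 Ω
  C: Z = 1/(jωC) = -j/(ω·C) = 0 - j1100 Ω
Step 3 — Parallel branch: L || C = 1/(1/L + 1/C) = 0 - j1690 Ω.
Step 4 — Series with R1: Z_total = R1 + (L || C) = 94.1 - j1690 Ω = 1693∠-86.8° Ω.

Z = 94.1 - j1690 Ω = 1693∠-86.8° Ω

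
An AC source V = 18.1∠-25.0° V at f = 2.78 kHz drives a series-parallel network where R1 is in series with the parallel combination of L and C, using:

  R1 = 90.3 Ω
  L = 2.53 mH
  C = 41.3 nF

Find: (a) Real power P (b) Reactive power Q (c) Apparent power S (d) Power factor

Step 1 — Angular frequency: ω = 2π·f = 2π·2780 = 1.747e+04 rad/s.
Step 2 — Component impedances:
  R1: Z = R = 90.3 Ω
  L: Z = jωL = j·1.747e+04·0.00253 = 0 + j44.19 Ω
  C: Z = 1/(jωC) = -j/(ω·C) = 0 - j1386 Ω
Step 3 — Parallel branch: L || C = 1/(1/L + 1/C) = 0 + j45.65 Ω.
Step 4 — Series with R1: Z_total = R1 + (L || C) = 90.3 + j45.65 Ω = 101.2∠26.8° Ω.
Step 5 — Source phasor: V = 18.1∠-25.0° V = 16.4 - j7.649 V.
Step 6 — Current: I = V / Z = 0.1106 - j0.1406 A = 0.1789∠-51.8° A.
Step 7 — Complex power: S = V·I* = 2.89 + j1.461 VA.
Step 8 — Real power: P = Re(S) = 2.89 W.
Step 9 — Reactive power: Q = Im(S) = 1.461 VAR.
Step 10 — Apparent power: |S| = 3.238 VA.
Step 11 — Power factor: PF = P/|S| = 0.8925 (lagging).

(a) P = 2.89 W  (b) Q = 1.461 VAR  (c) S = 3.238 VA  (d) PF = 0.8925 (lagging)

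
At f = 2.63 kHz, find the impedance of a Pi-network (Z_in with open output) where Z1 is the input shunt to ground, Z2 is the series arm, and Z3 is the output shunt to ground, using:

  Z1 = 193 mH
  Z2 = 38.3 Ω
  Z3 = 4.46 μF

Step 1 — Angular frequency: ω = 2π·f = 2π·2630 = 1.652e+04 rad/s.
Step 2 — Component impedances:
  Z1: Z = jωL = j·1.652e+04·0.193 = 0 + j3189 Ω
  Z2: Z = R = 38.3 Ω
  Z3: Z = 1/(jωC) = -j/(ω·C) = 0 - j13.57 Ω
Step 3 — With open output, the series arm Z2 and the output shunt Z3 appear in series to ground: Z2 + Z3 = 38.3 - j13.57 Ω.
Step 4 — Parallel with input shunt Z1: Z_in = Z1 || (Z2 + Z3) = 38.62 - j13.16 Ω = 40.8∠-18.8° Ω.

Z = 38.62 - j13.16 Ω = 40.8∠-18.8° Ω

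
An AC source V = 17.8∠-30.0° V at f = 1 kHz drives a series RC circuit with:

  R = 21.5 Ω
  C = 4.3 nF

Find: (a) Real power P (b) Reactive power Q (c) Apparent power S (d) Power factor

Step 1 — Angular frequency: ω = 2π·f = 2π·1000 = 6283 rad/s.
Step 2 — Component impedances:
  R: Z = R = 21.5 Ω
  C: Z = 1/(jωC) = -j/(ω·C) = 0 - j3.701e+04 Ω
Step 3 — Series combination: Z_total = R + C = 21.5 - j3.701e+04 Ω = 3.701e+04∠-90.0° Ω.
Step 4 — Source phasor: V = 17.8∠-30.0° V = 15.42 - j8.9 V.
Step 5 — Current: I = V / Z = 0.0002407 + j0.0004163 A = 0.0004809∠60.0° A.
Step 6 — Complex power: S = V·I* = 4.973e-06 - j0.00856 VA.
Step 7 — Real power: P = Re(S) = 4.973e-06 W.
Step 8 — Reactive power: Q = Im(S) = -0.00856 VAR.
Step 9 — Apparent power: |S| = 0.00856 VA.
Step 10 — Power factor: PF = P/|S| = 0.0005809 (leading).

(a) P = 4.973e-06 W  (b) Q = -0.00856 VAR  (c) S = 0.00856 VA  (d) PF = 0.0005809 (leading)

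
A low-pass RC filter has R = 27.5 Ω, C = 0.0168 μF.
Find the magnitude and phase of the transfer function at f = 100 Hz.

Step 1 — Angular frequency: ω = 2π·100 = 628.3 rad/s.
Step 2 — Transfer function: H(jω) = 1/(1 + jωRC).
Step 3 — Denominator: 1 + jωRC = 1 + j·628.3·27.5·1.68e-08 = 1 + j0.0002903.
Step 4 — H = 1 - j0.0002903.
Step 5 — Magnitude: |H| = 1 (-0.0 dB); phase: φ = -0.0°.

|H| = 1 (-0.0 dB), φ = -0.0°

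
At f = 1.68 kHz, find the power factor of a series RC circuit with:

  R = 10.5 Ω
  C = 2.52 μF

Step 1 — Angular frequency: ω = 2π·f = 2π·1680 = 1.056e+04 rad/s.
Step 2 — Component impedances:
  R: Z = R = 10.5 Ω
  C: Z = 1/(jωC) = -j/(ω·C) = 0 - j37.59 Ω
Step 3 — Series combination: Z_total = R + C = 10.5 - j37.59 Ω = 39.03∠-74.4° Ω.
Step 4 — Power factor: PF = cos(φ) = Re(Z)/|Z| = 10.5/39.03 = 0.269.
Step 5 — Type: Im(Z) = -37.59 ⇒ leading (phase φ = -74.4°).

PF = 0.269 (leading, φ = -74.4°)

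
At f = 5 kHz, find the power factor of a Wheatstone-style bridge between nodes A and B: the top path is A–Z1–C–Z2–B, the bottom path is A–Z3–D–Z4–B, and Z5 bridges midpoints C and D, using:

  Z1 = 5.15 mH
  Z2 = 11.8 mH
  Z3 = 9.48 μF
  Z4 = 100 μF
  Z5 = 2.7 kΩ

Step 1 — Angular frequency: ω = 2π·f = 2π·5000 = 3.142e+04 rad/s.
Step 2 — Component impedances:
  Z1: Z = jωL = j·3.142e+04·0.00515 = 0 + j161.8 Ω
  Z2: Z = jωL = j·3.142e+04·0.0118 = 0 + j370.7 Ω
  Z3: Z = 1/(jωC) = -j/(ω·C) = 0 - j3.358 Ω
  Z4: Z = 1/(jωC) = -j/(ω·C) = 0 - j0.3183 Ω
  Z5: Z = R = 2700 Ω
Step 3 — Bridge requires nodal analysis (the Z5 bridge couples midpoints C and D, so the two paths cannot be reduced to a simple series/parallel combination). Setting node B to ground and injecting 1 A at node A, the 3-node admittance system at A, C, D solves to V_A = Z_AB = 0.001882 - j3.702 Ω = 3.702∠-90.0° Ω.
Step 4 — Power factor: PF = cos(φ) = Re(Z)/|Z| = 0.00188246/3.70164 = 0.0005085.
Step 5 — Type: Im(Z) = -3.702 ⇒ leading (phase φ = -90.0°).

PF = 0.0005085 (leading, φ = -90.0°)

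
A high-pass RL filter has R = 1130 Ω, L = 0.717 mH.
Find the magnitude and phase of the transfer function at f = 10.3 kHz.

Step 1 — Angular frequency: ω = 2π·1.03e+04 = 6.472e+04 rad/s.
Step 2 — Transfer function: H(jω) = jωL/(R + jωL).
Step 3 — Numerator jωL = j·46.4; denominator R + jωL = 1130 + j46.4.
Step 4 — H = 0.001683 + j0.04099.
Step 5 — Magnitude: |H| = 0.04103 (-27.7 dB); phase: φ = 87.6°.

|H| = 0.04103 (-27.7 dB), φ = 87.6°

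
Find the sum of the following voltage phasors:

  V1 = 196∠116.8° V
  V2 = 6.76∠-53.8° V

Step 1 — Convert each phasor to rectangular form:
  V1 = 196·(cos(116.8°) + j·sin(116.8°)) = -88.37 + j174.9 V
  V2 = 6.76·(cos(-53.8°) + j·sin(-53.8°)) = 3.992 - j5.455 V
Step 2 — Sum components: V_total = -84.38 + j169.5 V.
Step 3 — Convert to polar: |V_total| = 189.3 V, ∠V_total = 116.5°.

V_total = 189.3∠116.5° V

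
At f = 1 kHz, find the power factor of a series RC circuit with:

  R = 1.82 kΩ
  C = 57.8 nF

Step 1 — Angular frequency: ω = 2π·f = 2π·1000 = 6283 rad/s.
Step 2 — Component impedances:
  R: Z = R = 1820 Ω
  C: Z = 1/(jωC) = -j/(ω·C) = 0 - j2754 Ω
Step 3 — Series combination: Z_total = R + C = 1820 - j2754 Ω = 3301∠-56.5° Ω.
Step 4 — Power factor: PF = cos(φ) = Re(Z)/|Z| = 1820/3300.7 = 0.5514.
Step 5 — Type: Im(Z) = -2754 ⇒ leading (phase φ = -56.5°).

PF = 0.5514 (leading, φ = -56.5°)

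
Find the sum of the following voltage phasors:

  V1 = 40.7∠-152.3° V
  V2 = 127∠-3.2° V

Step 1 — Convert each phasor to rectangular form:
  V1 = 40.7·(cos(-152.3°) + j·sin(-152.3°)) = -36.04 - j18.92 V
  V2 = 127·(cos(-3.2°) + j·sin(-3.2°)) = 126.8 - j7.089 V
Step 2 — Sum components: V_total = 90.77 - j26.01 V.
Step 3 — Convert to polar: |V_total| = 94.42 V, ∠V_total = -16.0°.

V_total = 94.42∠-16.0° V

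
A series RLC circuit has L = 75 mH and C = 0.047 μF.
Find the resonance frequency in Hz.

Step 1 — Resonance condition Im(Z)=0 gives ω₀ = 1/√(LC).
Step 2 — ω₀ = 1/√(0.075·4.7e-08) = 1.684e+04 rad/s.
Step 3 — f₀ = ω₀/(2π) = 2681 Hz.

f₀ = 2681 Hz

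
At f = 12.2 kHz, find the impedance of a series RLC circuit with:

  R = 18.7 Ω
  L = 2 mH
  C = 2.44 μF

Step 1 — Angular frequency: ω = 2π·f = 2π·1.22e+04 = 7.665e+04 rad/s.
Step 2 — Component impedances:
  R: Z = R = 18.7 Ω
  L: Z = jωL = j·7.665e+04·0.002 = 0 + j153.3 Ω
  C: Z = 1/(jωC) = -j/(ω·C) = 0 - j5.347 Ω
Step 3 — Series combination: Z_total = R + L + C = 18.7 + j148 Ω = 149.1∠82.8° Ω.

Z = 18.7 + j148 Ω = 149.1∠82.8° Ω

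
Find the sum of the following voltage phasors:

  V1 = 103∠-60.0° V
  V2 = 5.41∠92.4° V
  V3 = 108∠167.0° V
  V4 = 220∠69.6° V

Step 1 — Convert each phasor to rectangular form:
  V1 = 103·(cos(-60.0°) + j·sin(-60.0°)) = 51.5 - j89.2 V
  V2 = 5.41·(cos(92.4°) + j·sin(92.4°)) = -0.2265 + j5.405 V
  V3 = 108·(cos(167.0°) + j·sin(167.0°)) = -105.2 + j24.29 V
  V4 = 220·(cos(69.6°) + j·sin(69.6°)) = 76.69 + j206.2 V
Step 2 — Sum components: V_total = 22.73 + j146.7 V.
Step 3 — Convert to polar: |V_total| = 148.5 V, ∠V_total = 81.2°.

V_total = 148.5∠81.2° V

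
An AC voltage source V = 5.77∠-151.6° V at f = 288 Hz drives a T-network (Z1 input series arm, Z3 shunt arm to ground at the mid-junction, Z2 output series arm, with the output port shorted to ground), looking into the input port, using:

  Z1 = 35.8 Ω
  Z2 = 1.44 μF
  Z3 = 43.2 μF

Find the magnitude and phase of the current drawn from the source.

Step 1 — Angular frequency: ω = 2π·f = 2π·288 = 1810 rad/s.
Step 2 — Component impedances:
  Z1: Z = R = 35.8 Ω
  Z2: Z = 1/(jωC) = -j/(ω·C) = 0 - j383.8 Ω
  Z3: Z = 1/(jωC) = -j/(ω·C) = 0 - j12.79 Ω
Step 3 — With the output port shorted to ground, the output series arm Z2 runs from the junction to ground; the shunt arm Z3 also runs from the junction to ground. They appear in parallel: Z3 || Z2 = 0 - j12.38 Ω.
Step 4 — Series with input arm Z1: Z_in = Z1 + (Z3 || Z2) = 35.8 - j12.38 Ω = 37.88∠-19.1° Ω.
Step 5 — Source phasor: V = 5.77∠-151.6° V = -5.076 - j2.744 V.
Step 6 — Ohm's law: I = V / Z_total = (-5.076 - j2.744) / (35.8 - j12.38) = -0.103 - j0.1123 A.
Step 7 — Convert to polar: |I| = 0.1523 A, ∠I = -132.5°.

I = 0.1523∠-132.5° A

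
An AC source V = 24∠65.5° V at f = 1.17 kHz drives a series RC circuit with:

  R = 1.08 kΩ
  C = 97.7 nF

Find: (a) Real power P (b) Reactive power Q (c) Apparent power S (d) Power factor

Step 1 — Angular frequency: ω = 2π·f = 2π·1170 = 7351 rad/s.
Step 2 — Component impedances:
  R: Z = R = 1080 Ω
  C: Z = 1/(jωC) = -j/(ω·C) = 0 - j1392 Ω
Step 3 — Series combination: Z_total = R + C = 1080 - j1392 Ω = 1762∠-52.2° Ω.
Step 4 — Source phasor: V = 24∠65.5° V = 9.953 + j21.84 V.
Step 5 — Current: I = V / Z = -0.006331 + j0.01206 A = 0.01362∠117.7° A.
Step 6 — Complex power: S = V·I* = 0.2004 - j0.2583 VA.
Step 7 — Real power: P = Re(S) = 0.2004 W.
Step 8 — Reactive power: Q = Im(S) = -0.2583 VAR.
Step 9 — Apparent power: |S| = 0.3269 VA.
Step 10 — Power factor: PF = P/|S| = 0.6129 (leading).

(a) P = 0.2004 W  (b) Q = -0.2583 VAR  (c) S = 0.3269 VA  (d) PF = 0.6129 (leading)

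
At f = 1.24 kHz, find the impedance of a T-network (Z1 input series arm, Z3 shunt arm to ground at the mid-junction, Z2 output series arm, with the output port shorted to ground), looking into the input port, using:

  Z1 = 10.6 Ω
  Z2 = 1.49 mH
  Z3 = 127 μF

Step 1 — Angular frequency: ω = 2π·f = 2π·1240 = 7791 rad/s.
Step 2 — Component impedances:
  Z1: Z = R = 10.6 Ω
  Z2: Z = jωL = j·7791·0.00149 = 0 + j11.61 Ω
  Z3: Z = 1/(jωC) = -j/(ω·C) = 0 - j1.011 Ω
Step 3 — With the output port shorted to ground, the output series arm Z2 runs from the junction to ground; the shunt arm Z3 also runs from the junction to ground. They appear in parallel: Z3 || Z2 = 0 - j1.107 Ω.
Step 4 — Series with input arm Z1: Z_in = Z1 + (Z3 || Z2) = 10.6 - j1.107 Ω = 10.66∠-6.0° Ω.

Z = 10.6 - j1.107 Ω = 10.66∠-6.0° Ω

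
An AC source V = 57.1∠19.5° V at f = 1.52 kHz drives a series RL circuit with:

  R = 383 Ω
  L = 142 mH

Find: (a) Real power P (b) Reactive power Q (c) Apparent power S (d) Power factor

Step 1 — Angular frequency: ω = 2π·f = 2π·1520 = 9550 rad/s.
Step 2 — Component impedances:
  R: Z = R = 383 Ω
  L: Z = jωL = j·9550·0.142 = 0 + j1356 Ω
Step 3 — Series combination: Z_total = R + L = 383 + j1356 Ω = 1409∠74.2° Ω.
Step 4 — Source phasor: V = 57.1∠19.5° V = 53.82 + j19.06 V.
Step 5 — Current: I = V / Z = 0.0234 - j0.03308 A = 0.04052∠-54.7° A.
Step 6 — Complex power: S = V·I* = 0.6288 + j2.227 VA.
Step 7 — Real power: P = Re(S) = 0.6288 W.
Step 8 — Reactive power: Q = Im(S) = 2.227 VAR.
Step 9 — Apparent power: |S| = 2.314 VA.
Step 10 — Power factor: PF = P/|S| = 0.2718 (lagging).

(a) P = 0.6288 W  (b) Q = 2.227 VAR  (c) S = 2.314 VA  (d) PF = 0.2718 (lagging)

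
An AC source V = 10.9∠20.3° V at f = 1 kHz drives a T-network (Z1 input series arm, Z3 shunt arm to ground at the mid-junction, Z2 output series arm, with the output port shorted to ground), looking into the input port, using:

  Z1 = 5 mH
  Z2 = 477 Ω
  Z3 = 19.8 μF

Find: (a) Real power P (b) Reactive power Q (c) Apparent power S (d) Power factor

Step 1 — Angular frequency: ω = 2π·f = 2π·1000 = 6283 rad/s.
Step 2 — Component impedances:
  Z1: Z = jωL = j·6283·0.005 = 0 + j31.42 Ω
  Z2: Z = R = 477 Ω
  Z3: Z = 1/(jωC) = -j/(ω·C) = 0 - j8.038 Ω
Step 3 — With the output port shorted to ground, the output series arm Z2 runs from the junction to ground; the shunt arm Z3 also runs from the junction to ground. They appear in parallel: Z3 || Z2 = 0.1354 - j8.036 Ω.
Step 4 — Series with input arm Z1: Z_in = Z1 + (Z3 || Z2) = 0.1354 + j23.38 Ω = 23.38∠89.7° Ω.
Step 5 — Source phasor: V = 10.9∠20.3° V = 10.22 + j3.782 V.
Step 6 — Current: I = V / Z = 0.1643 - j0.4363 A = 0.4662∠-69.4° A.
Step 7 — Complex power: S = V·I* = 0.02943 + j5.082 VA.
Step 8 — Real power: P = Re(S) = 0.02943 W.
Step 9 — Reactive power: Q = Im(S) = 5.082 VAR.
Step 10 — Apparent power: |S| = 5.082 VA.
Step 11 — Power factor: PF = P/|S| = 0.005792 (lagging).

(a) P = 0.02943 W  (b) Q = 5.082 VAR  (c) S = 5.082 VA  (d) PF = 0.005792 (lagging)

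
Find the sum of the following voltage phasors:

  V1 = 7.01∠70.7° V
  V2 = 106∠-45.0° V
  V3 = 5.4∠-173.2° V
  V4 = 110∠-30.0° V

Step 1 — Convert each phasor to rectangular form:
  V1 = 7.01·(cos(70.7°) + j·sin(70.7°)) = 2.317 + j6.616 V
  V2 = 106·(cos(-45.0°) + j·sin(-45.0°)) = 74.95 - j74.95 V
  V3 = 5.4·(cos(-173.2°) + j·sin(-173.2°)) = -5.362 - j0.6394 V
  V4 = 110·(cos(-30.0°) + j·sin(-30.0°)) = 95.26 - j55 V
Step 2 — Sum components: V_total = 167.2 - j124 V.
Step 3 — Convert to polar: |V_total| = 208.1 V, ∠V_total = -36.6°.

V_total = 208.1∠-36.6° V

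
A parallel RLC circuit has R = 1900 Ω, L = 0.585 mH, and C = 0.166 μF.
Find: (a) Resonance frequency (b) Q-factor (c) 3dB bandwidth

Step 1 — Resonance: ω₀ = 1/√(LC) = 1/√(0.000585·1.66e-07) = 1.015e+05 rad/s.
Step 2 — f₀ = ω₀/(2π) = 1.615e+04 Hz.
Step 3 — Parallel Q: Q = R/(ω₀L) = 1900/(1.015e+05·0.000585) = 32.01.
Step 4 — Bandwidth: Δω = ω₀/Q = 3171 rad/s; BW = Δω/(2π) = 504.6 Hz.

(a) f₀ = 1.615e+04 Hz  (b) Q = 32.01  (c) BW = 504.6 Hz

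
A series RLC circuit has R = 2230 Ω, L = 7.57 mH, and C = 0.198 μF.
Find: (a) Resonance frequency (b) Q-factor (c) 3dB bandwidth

Step 1 — Resonance condition Im(Z)=0 gives ω₀ = 1/√(LC).
Step 2 — ω₀ = 1/√(0.00757·1.98e-07) = 2.583e+04 rad/s.
Step 3 — f₀ = ω₀/(2π) = 4111 Hz.
Step 4 — Series Q: Q = ω₀L/R = 2.583e+04·0.00757/2230 = 0.08768.
Step 5 — 3dB bandwidth: Δω = ω₀/Q = 2.946e+05 rad/s; BW = Δω/(2π) = 4.688e+04 Hz.

(a) f₀ = 4111 Hz  (b) Q = 0.08768  (c) BW = 4.688e+04 Hz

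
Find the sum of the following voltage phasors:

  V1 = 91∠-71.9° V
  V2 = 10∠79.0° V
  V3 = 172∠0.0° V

Step 1 — Convert each phasor to rectangular form:
  V1 = 91·(cos(-71.9°) + j·sin(-71.9°)) = 28.27 - j86.5 V
  V2 = 10·(cos(79.0°) + j·sin(79.0°)) = 1.908 + j9.816 V
  V3 = 172·(cos(0.0°) + j·sin(0.0°)) = 172 V
Step 2 — Sum components: V_total = 202.2 - j76.68 V.
Step 3 — Convert to polar: |V_total| = 216.2 V, ∠V_total = -20.8°.

V_total = 216.2∠-20.8° V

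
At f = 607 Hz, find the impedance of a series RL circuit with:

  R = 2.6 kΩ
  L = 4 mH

Step 1 — Angular frequency: ω = 2π·f = 2π·607 = 3814 rad/s.
Step 2 — Component impedances:
  R: Z = R = 2600 Ω
  L: Z = jωL = j·3814·0.004 = 0 + j15.26 Ω
Step 3 — Series combination: Z_total = R + L = 2600 + j15.26 Ω = 2600∠0.3° Ω.

Z = 2600 + j15.26 Ω = 2600∠0.3° Ω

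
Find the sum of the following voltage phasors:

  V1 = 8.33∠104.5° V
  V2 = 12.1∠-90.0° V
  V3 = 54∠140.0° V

Step 1 — Convert each phasor to rectangular form:
  V1 = 8.33·(cos(104.5°) + j·sin(104.5°)) = -2.086 + j8.065 V
  V2 = 12.1·(cos(-90.0°) + j·sin(-90.0°)) = 0 - j12.1 V
  V3 = 54·(cos(140.0°) + j·sin(140.0°)) = -41.37 + j34.71 V
Step 2 — Sum components: V_total = -43.45 + j30.68 V.
Step 3 — Convert to polar: |V_total| = 53.19 V, ∠V_total = 144.8°.

V_total = 53.19∠144.8° V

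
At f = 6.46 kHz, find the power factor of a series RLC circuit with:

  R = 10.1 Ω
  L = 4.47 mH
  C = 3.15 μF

Step 1 — Angular frequency: ω = 2π·f = 2π·6460 = 4.059e+04 rad/s.
Step 2 — Component impedances:
  R: Z = R = 10.1 Ω
  L: Z = jωL = j·4.059e+04·0.00447 = 0 + j181.4 Ω
  C: Z = 1/(jωC) = -j/(ω·C) = 0 - j7.821 Ω
Step 3 — Series combination: Z_total = R + L + C = 10.1 + j173.6 Ω = 173.9∠86.7° Ω.
Step 4 — Power factor: PF = cos(φ) = Re(Z)/|Z| = 10.1/173.9 = 0.05808.
Step 5 — Type: Im(Z) = 173.6 ⇒ lagging (phase φ = 86.7°).

PF = 0.05808 (lagging, φ = 86.7°)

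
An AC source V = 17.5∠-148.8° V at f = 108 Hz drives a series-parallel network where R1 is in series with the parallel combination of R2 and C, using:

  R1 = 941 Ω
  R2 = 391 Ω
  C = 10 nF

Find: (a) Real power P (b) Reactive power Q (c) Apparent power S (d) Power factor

Step 1 — Angular frequency: ω = 2π·f = 2π·108 = 678.6 rad/s.
Step 2 — Component impedances:
  R1: Z = R = 941 Ω
  R2: Z = R = 391 Ω
  C: Z = 1/(jωC) = -j/(ω·C) = 0 - j1.474e+05 Ω
Step 3 — Parallel branch: R2 || C = 1/(1/R2 + 1/C) = 391 - j1.037 Ω.
Step 4 — Series with R1: Z_total = R1 + (R2 || C) = 1332 - j1.037 Ω = 1332∠-0.0° Ω.
Step 5 — Source phasor: V = 17.5∠-148.8° V = -14.97 - j9.065 V.
Step 6 — Current: I = V / Z = -0.01123 - j0.006815 A = 0.01314∠-148.8° A.
Step 7 — Complex power: S = V·I* = 0.2299 - j0.0001791 VA.
Step 8 — Real power: P = Re(S) = 0.2299 W.
Step 9 — Reactive power: Q = Im(S) = -0.0001791 VAR.
Step 10 — Apparent power: |S| = 0.2299 VA.
Step 11 — Power factor: PF = P/|S| = 1 (leading).

(a) P = 0.2299 W  (b) Q = -0.0001791 VAR  (c) S = 0.2299 VA  (d) PF = 1 (leading)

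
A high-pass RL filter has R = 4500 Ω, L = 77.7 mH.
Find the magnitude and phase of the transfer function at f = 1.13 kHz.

Step 1 — Angular frequency: ω = 2π·1130 = 7100 rad/s.
Step 2 — Transfer function: H(jω) = jωL/(R + jωL).
Step 3 — Numerator jωL = j·551.7; denominator R + jωL = 4500 + j551.7.
Step 4 — H = 0.01481 + j0.1208.
Step 5 — Magnitude: |H| = 0.1217 (-18.3 dB); phase: φ = 83.0°.

|H| = 0.1217 (-18.3 dB), φ = 83.0°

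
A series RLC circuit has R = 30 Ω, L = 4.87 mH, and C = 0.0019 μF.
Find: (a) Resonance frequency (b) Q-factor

Step 1 — Resonance condition Im(Z)=0 gives ω₀ = 1/√(LC).
Step 2 — ω₀ = 1/√(0.00487·1.9e-09) = 3.287e+05 rad/s.
Step 3 — f₀ = ω₀/(2π) = 5.232e+04 Hz.
Step 4 — Series Q: Q = ω₀L/R = 3.287e+05·0.00487/30 = 53.37.

(a) f₀ = 5.232e+04 Hz  (b) Q = 53.37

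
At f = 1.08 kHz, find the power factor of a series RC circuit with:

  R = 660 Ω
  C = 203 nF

Step 1 — Angular frequency: ω = 2π·f = 2π·1080 = 6786 rad/s.
Step 2 — Component impedances:
  R: Z = R = 660 Ω
  C: Z = 1/(jωC) = -j/(ω·C) = 0 - j725.9 Ω
Step 3 — Series combination: Z_total = R + C = 660 - j725.9 Ω = 981.1∠-47.7° Ω.
Step 4 — Power factor: PF = cos(φ) = Re(Z)/|Z| = 660/981.1 = 0.6727.
Step 5 — Type: Im(Z) = -725.9 ⇒ leading (phase φ = -47.7°).

PF = 0.6727 (leading, φ = -47.7°)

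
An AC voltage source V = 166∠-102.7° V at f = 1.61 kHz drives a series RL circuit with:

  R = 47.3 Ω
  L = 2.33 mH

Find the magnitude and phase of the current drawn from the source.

Step 1 — Angular frequency: ω = 2π·f = 2π·1610 = 1.012e+04 rad/s.
Step 2 — Component impedances:
  R: Z = R = 47.3 Ω
  L: Z = jωL = j·1.012e+04·0.00233 = 0 + j23.57 Ω
Step 3 — Series combination: Z_total = R + L = 47.3 + j23.57 Ω = 52.85∠26.5° Ω.
Step 4 — Source phasor: V = 166∠-102.7° V = -36.49 - j161.9 V.
Step 5 — Ohm's law: I = V / Z_total = (-36.49 - j161.9) / (47.3 + j23.57) = -1.985 - j2.435 A.
Step 6 — Convert to polar: |I| = 3.141 A, ∠I = -129.2°.

I = 3.141∠-129.2° A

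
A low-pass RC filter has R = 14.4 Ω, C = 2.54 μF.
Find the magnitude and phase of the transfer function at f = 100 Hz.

Step 1 — Angular frequency: ω = 2π·100 = 628.3 rad/s.
Step 2 — Transfer function: H(jω) = 1/(1 + jωRC).
Step 3 — Denominator: 1 + jωRC = 1 + j·628.3·14.4·2.54e-06 = 1 + j0.02298.
Step 4 — H = 0.9995 - j0.02297.
Step 5 — Magnitude: |H| = 0.9997 (-0.0 dB); phase: φ = -1.3°.

|H| = 0.9997 (-0.0 dB), φ = -1.3°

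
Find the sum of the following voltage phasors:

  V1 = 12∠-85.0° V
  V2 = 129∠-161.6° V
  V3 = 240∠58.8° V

Step 1 — Convert each phasor to rectangular form:
  V1 = 12·(cos(-85.0°) + j·sin(-85.0°)) = 1.046 - j11.95 V
  V2 = 129·(cos(-161.6°) + j·sin(-161.6°)) = -122.4 - j40.72 V
  V3 = 240·(cos(58.8°) + j·sin(58.8°)) = 124.3 + j205.3 V
Step 2 — Sum components: V_total = 2.967 + j152.6 V.
Step 3 — Convert to polar: |V_total| = 152.6 V, ∠V_total = 88.9°.

V_total = 152.6∠88.9° V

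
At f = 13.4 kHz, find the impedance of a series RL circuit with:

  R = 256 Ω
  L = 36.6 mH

Step 1 — Angular frequency: ω = 2π·f = 2π·1.34e+04 = 8.419e+04 rad/s.
Step 2 — Component impedances:
  R: Z = R = 256 Ω
  L: Z = jωL = j·8.419e+04·0.0366 = 0 + j3082 Ω
Step 3 — Series combination: Z_total = R + L = 256 + j3082 Ω = 3092∠85.3° Ω.

Z = 256 + j3082 Ω = 3092∠85.3° Ω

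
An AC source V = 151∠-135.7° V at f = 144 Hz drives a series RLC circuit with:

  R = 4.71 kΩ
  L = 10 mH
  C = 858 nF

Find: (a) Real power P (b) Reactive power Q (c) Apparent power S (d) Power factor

Step 1 — Angular frequency: ω = 2π·f = 2π·144 = 904.8 rad/s.
Step 2 — Component impedances:
  R: Z = R = 4710 Ω
  L: Z = jωL = j·904.8·0.01 = 0 + j9.048 Ω
  C: Z = 1/(jωC) = -j/(ω·C) = 0 - j1288 Ω
Step 3 — Series combination: Z_total = R + L + C = 4710 - j1279 Ω = 4881∠-15.2° Ω.
Step 4 — Source phasor: V = 151∠-135.7° V = -108.1 - j105.5 V.
Step 5 — Current: I = V / Z = -0.01571 - j0.02666 A = 0.03094∠-120.5° A.
Step 6 — Complex power: S = V·I* = 4.508 - j1.224 VA.
Step 7 — Real power: P = Re(S) = 4.508 W.
Step 8 — Reactive power: Q = Im(S) = -1.224 VAR.
Step 9 — Apparent power: |S| = 4.672 VA.
Step 10 — Power factor: PF = P/|S| = 0.965 (leading).

(a) P = 4.508 W  (b) Q = -1.224 VAR  (c) S = 4.672 VA  (d) PF = 0.965 (leading)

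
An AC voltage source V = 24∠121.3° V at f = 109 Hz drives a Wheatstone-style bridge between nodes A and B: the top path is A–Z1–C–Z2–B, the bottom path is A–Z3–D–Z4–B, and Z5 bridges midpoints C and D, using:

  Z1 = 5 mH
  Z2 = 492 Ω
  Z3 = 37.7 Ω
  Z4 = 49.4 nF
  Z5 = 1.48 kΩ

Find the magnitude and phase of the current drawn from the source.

Step 1 — Angular frequency: ω = 2π·f = 2π·109 = 684.9 rad/s.
Step 2 — Component impedances:
  Z1: Z = jωL = j·684.9·0.005 = 0 + j3.424 Ω
  Z2: Z = R = 492 Ω
  Z3: Z = R = 37.7 Ω
  Z4: Z = 1/(jωC) = -j/(ω·C) = 0 - j2.956e+04 Ω
  Z5: Z = R = 1480 Ω
Step 3 — Bridge requires nodal analysis (the Z5 bridge couples midpoints C and D, so the two paths cannot be reduced to a simple series/parallel combination). Setting node B to ground and injecting 1 A at node A, the 3-node admittance system at A, C, D solves to V_A = Z_AB = 492 - j4.765 Ω = 492∠-0.6° Ω.
Step 4 — Source phasor: V = 24∠121.3° V = -12.47 + j20.51 V.
Step 5 — Ohm's law: I = V / Z_total = (-12.47 + j20.51) / (492 - j4.765) = -0.02575 + j0.04143 A.
Step 6 — Convert to polar: |I| = 0.04878 A, ∠I = 121.9°.

I = 0.04878∠121.9° A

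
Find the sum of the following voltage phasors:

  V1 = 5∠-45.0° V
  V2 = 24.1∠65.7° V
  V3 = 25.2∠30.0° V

Step 1 — Convert each phasor to rectangular form:
  V1 = 5·(cos(-45.0°) + j·sin(-45.0°)) = 3.536 - j3.536 V
  V2 = 24.1·(cos(65.7°) + j·sin(65.7°)) = 9.917 + j21.96 V
  V3 = 25.2·(cos(30.0°) + j·sin(30.0°)) = 21.82 + j12.6 V
Step 2 — Sum components: V_total = 35.28 + j31.03 V.
Step 3 — Convert to polar: |V_total| = 46.98 V, ∠V_total = 41.3°.

V_total = 46.98∠41.3° V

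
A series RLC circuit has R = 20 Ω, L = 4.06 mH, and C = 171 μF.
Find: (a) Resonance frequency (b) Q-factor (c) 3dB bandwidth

Step 1 — Resonance: ω₀ = 1/√(LC) = 1/√(0.00406·0.000171) = 1200 rad/s.
Step 2 — f₀ = ω₀/(2π) = 191 Hz.
Step 3 — Series Q: Q = ω₀L/R = 1200·0.00406/20 = 0.2436.
Step 4 — Bandwidth: Δω = ω₀/Q = 4926 rad/s; BW = Δω/(2π) = 784 Hz.

(a) f₀ = 191 Hz  (b) Q = 0.2436  (c) BW = 784 Hz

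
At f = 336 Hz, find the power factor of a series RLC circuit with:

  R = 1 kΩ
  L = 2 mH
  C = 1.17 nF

Step 1 — Angular frequency: ω = 2π·f = 2π·336 = 2111 rad/s.
Step 2 — Component impedances:
  R: Z = R = 1000 Ω
  L: Z = jωL = j·2111·0.002 = 0 + j4.222 Ω
  C: Z = 1/(jωC) = -j/(ω·C) = 0 - j4.049e+05 Ω
Step 3 — Series combination: Z_total = R + L + C = 1000 - j4.048e+05 Ω = 4.048e+05∠-89.9° Ω.
Step 4 — Power factor: PF = cos(φ) = Re(Z)/|Z| = 1000/4.048e+05 = 0.00247.
Step 5 — Type: Im(Z) = -4.048e+05 ⇒ leading (phase φ = -89.9°).

PF = 0.00247 (leading, φ = -89.9°)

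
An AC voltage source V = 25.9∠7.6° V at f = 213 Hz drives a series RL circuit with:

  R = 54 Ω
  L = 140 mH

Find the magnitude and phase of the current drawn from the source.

Step 1 — Angular frequency: ω = 2π·f = 2π·213 = 1338 rad/s.
Step 2 — Component impedances:
  R: Z = R = 54 Ω
  L: Z = jωL = j·1338·0.14 = 0 + j187.4 Ω
Step 3 — Series combination: Z_total = R + L = 54 + j187.4 Ω = 195∠73.9° Ω.
Step 4 — Source phasor: V = 25.9∠7.6° V = 25.67 + j3.425 V.
Step 5 — Ohm's law: I = V / Z_total = (25.67 + j3.425) / (54 + j187.4) = 0.05334 - j0.1216 A.
Step 6 — Convert to polar: |I| = 0.1328 A, ∠I = -66.3°.

I = 0.1328∠-66.3° A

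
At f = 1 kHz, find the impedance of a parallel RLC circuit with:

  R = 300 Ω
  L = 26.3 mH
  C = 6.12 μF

Step 1 — Angular frequency: ω = 2π·f = 2π·1000 = 6283 rad/s.
Step 2 — Component impedances:
  R: Z = R = 300 Ω
  L: Z = jωL = j·6283·0.0263 = 0 + j165.2 Ω
  C: Z = 1/(jωC) = -j/(ω·C) = 0 - j26.01 Ω
Step 3 — Parallel combination: 1/Z_total = 1/R + 1/L + 1/C; Z_total = 3.142 - j30.54 Ω = 30.7∠-84.1° Ω.

Z = 3.142 - j30.54 Ω = 30.7∠-84.1° Ω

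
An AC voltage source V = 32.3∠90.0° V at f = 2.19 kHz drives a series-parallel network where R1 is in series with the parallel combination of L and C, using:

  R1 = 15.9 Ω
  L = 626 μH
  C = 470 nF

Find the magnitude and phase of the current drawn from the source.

Step 1 — Angular frequency: ω = 2π·f = 2π·2190 = 1.376e+04 rad/s.
Step 2 — Component impedances:
  R1: Z = R = 15.9 Ω
  L: Z = jωL = j·1.376e+04·0.000626 = 0 + j8.614 Ω
  C: Z = 1/(jωC) = -j/(ω·C) = 0 - j154.6 Ω
Step 3 — Parallel branch: L || C = 1/(1/L + 1/C) = 0 + j9.122 Ω.
Step 4 — Series with R1: Z_total = R1 + (L || C) = 15.9 + j9.122 Ω = 18.33∠29.8° Ω.
Step 5 — Source phasor: V = 32.3∠90.0° V = 0 + j32.3 V.
Step 6 — Ohm's law: I = V / Z_total = (0 + j32.3) / (15.9 + j9.122) = 0.8769 + j1.528 A.
Step 7 — Convert to polar: |I| = 1.762 A, ∠I = 60.2°.

I = 1.762∠60.2° A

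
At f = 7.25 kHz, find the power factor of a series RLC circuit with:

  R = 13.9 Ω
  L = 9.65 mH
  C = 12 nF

Step 1 — Angular frequency: ω = 2π·f = 2π·7250 = 4.555e+04 rad/s.
Step 2 — Component impedances:
  R: Z = R = 13.9 Ω
  L: Z = jωL = j·4.555e+04·0.00965 = 0 + j439.6 Ω
  C: Z = 1/(jωC) = -j/(ω·C) = 0 - j1829 Ω
Step 3 — Series combination: Z_total = R + L + C = 13.9 - j1390 Ω = 1390∠-89.4° Ω.
Step 4 — Power factor: PF = cos(φ) = Re(Z)/|Z| = 13.9/1390 = 0.01.
Step 5 — Type: Im(Z) = -1390 ⇒ leading (phase φ = -89.4°).

PF = 0.01 (leading, φ = -89.4°)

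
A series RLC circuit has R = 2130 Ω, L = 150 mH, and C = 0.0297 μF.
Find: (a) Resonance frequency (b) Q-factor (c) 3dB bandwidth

Step 1 — Resonance: ω₀ = 1/√(LC) = 1/√(0.15·2.97e-08) = 1.498e+04 rad/s.
Step 2 — f₀ = ω₀/(2π) = 2384 Hz.
Step 3 — Series Q: Q = ω₀L/R = 1.498e+04·0.15/2130 = 1.055.
Step 4 — Bandwidth: Δω = ω₀/Q = 1.42e+04 rad/s; BW = Δω/(2π) = 2260 Hz.

(a) f₀ = 2384 Hz  (b) Q = 1.055  (c) BW = 2260 Hz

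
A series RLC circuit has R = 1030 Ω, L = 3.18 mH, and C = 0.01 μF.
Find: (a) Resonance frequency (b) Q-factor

Step 1 — Resonance condition Im(Z)=0 gives ω₀ = 1/√(LC).
Step 2 — ω₀ = 1/√(0.00318·1e-08) = 1.773e+05 rad/s.
Step 3 — f₀ = ω₀/(2π) = 2.822e+04 Hz.
Step 4 — Series Q: Q = ω₀L/R = 1.773e+05·0.00318/1030 = 0.5475.

(a) f₀ = 2.822e+04 Hz  (b) Q = 0.5475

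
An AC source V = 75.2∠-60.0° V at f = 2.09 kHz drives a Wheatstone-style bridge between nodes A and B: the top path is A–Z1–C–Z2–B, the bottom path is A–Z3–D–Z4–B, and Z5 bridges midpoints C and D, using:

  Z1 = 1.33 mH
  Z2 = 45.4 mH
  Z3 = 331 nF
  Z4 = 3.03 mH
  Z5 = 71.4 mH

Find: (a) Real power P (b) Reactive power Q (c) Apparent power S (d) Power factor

Step 1 — Angular frequency: ω = 2π·f = 2π·2090 = 1.313e+04 rad/s.
Step 2 — Component impedances:
  Z1: Z = jωL = j·1.313e+04·0.00133 = 0 + j17.47 Ω
  Z2: Z = jωL = j·1.313e+04·0.0454 = 0 + j596.2 Ω
  Z3: Z = 1/(jωC) = -j/(ω·C) = 0 - j230.1 Ω
  Z4: Z = jωL = j·1.313e+04·0.00303 = 0 + j39.79 Ω
  Z5: Z = jωL = j·1.313e+04·0.0714 = 0 + j937.6 Ω
Step 3 — Bridge requires nodal analysis (the Z5 bridge couples midpoints C and D, so the two paths cannot be reduced to a simple series/parallel combination). Setting node B to ground and injecting 1 A at node A, the 3-node admittance system at A, C, D solves to V_A = Z_AB = 0 - j447.3 Ω = 447.3∠-90.0° Ω.
Step 4 — Source phasor: V = 75.2∠-60.0° V = 37.6 - j65.13 V.
Step 5 — Current: I = V / Z = 0.1456 + j0.08407 A = 0.1681∠30.0° A.
Step 6 — Complex power: S = V·I* = 0 - j12.64 VA.
Step 7 — Real power: P = Re(S) = 0 W.
Step 8 — Reactive power: Q = Im(S) = -12.64 VAR.
Step 9 — Apparent power: |S| = 12.64 VA.
Step 10 — Power factor: PF = P/|S| = 0 (leading).

(a) P = 0 W  (b) Q = -12.64 VAR  (c) S = 12.64 VA  (d) PF = 0 (leading)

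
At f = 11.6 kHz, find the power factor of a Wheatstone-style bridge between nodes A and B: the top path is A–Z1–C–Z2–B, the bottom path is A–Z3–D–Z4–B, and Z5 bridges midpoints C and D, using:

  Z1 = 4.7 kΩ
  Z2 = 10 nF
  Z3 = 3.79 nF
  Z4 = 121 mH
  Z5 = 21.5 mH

Step 1 — Angular frequency: ω = 2π·f = 2π·1.16e+04 = 7.288e+04 rad/s.
Step 2 — Component impedances:
  Z1: Z = R = 4700 Ω
  Z2: Z = 1/(jωC) = -j/(ω·C) = 0 - j1372 Ω
  Z3: Z = 1/(jωC) = -j/(ω·C) = 0 - j3620 Ω
  Z4: Z = jωL = j·7.288e+04·0.121 = 0 + j8819 Ω
  Z5: Z = jωL = j·7.288e+04·0.0215 = 0 + j1567 Ω
Step 3 — Bridge requires nodal analysis (the Z5 bridge couples midpoints C and D, so the two paths cannot be reduced to a simple series/parallel combination). Setting node B to ground and injecting 1 A at node A, the 3-node admittance system at A, C, D solves to V_A = Z_AB = 744.5 - j3061 Ω = 3150∠-76.3° Ω.
Step 4 — Power factor: PF = cos(φ) = Re(Z)/|Z| = 744.5/3150 = 0.2363.
Step 5 — Type: Im(Z) = -3061 ⇒ leading (phase φ = -76.3°).

PF = 0.2363 (leading, φ = -76.3°)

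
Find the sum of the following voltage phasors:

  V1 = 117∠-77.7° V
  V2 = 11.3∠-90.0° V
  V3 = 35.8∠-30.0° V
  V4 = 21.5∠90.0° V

Step 1 — Convert each phasor to rectangular form:
  V1 = 117·(cos(-77.7°) + j·sin(-77.7°)) = 24.92 - j114.3 V
  V2 = 11.3·(cos(-90.0°) + j·sin(-90.0°)) = 0 - j11.3 V
  V3 = 35.8·(cos(-30.0°) + j·sin(-30.0°)) = 31 - j17.9 V
  V4 = 21.5·(cos(90.0°) + j·sin(90.0°)) = 0 + j21.5 V
Step 2 — Sum components: V_total = 55.93 - j122 V.
Step 3 — Convert to polar: |V_total| = 134.2 V, ∠V_total = -65.4°.

V_total = 134.2∠-65.4° V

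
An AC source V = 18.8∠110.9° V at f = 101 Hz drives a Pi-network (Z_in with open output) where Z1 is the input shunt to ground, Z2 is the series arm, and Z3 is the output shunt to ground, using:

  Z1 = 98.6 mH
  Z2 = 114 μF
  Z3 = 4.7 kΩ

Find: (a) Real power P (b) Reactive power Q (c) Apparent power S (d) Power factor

Step 1 — Angular frequency: ω = 2π·f = 2π·101 = 634.6 rad/s.
Step 2 — Component impedances:
  Z1: Z = jωL = j·634.6·0.0986 = 0 + j62.57 Ω
  Z2: Z = 1/(jωC) = -j/(ω·C) = 0 - j13.82 Ω
  Z3: Z = R = 4700 Ω
Step 3 — With open output, the series arm Z2 and the output shunt Z3 appear in series to ground: Z2 + Z3 = 4700 - j13.82 Ω.
Step 4 — Parallel with input shunt Z1: Z_in = Z1 || (Z2 + Z3) = 0.8329 + j62.56 Ω = 62.57∠89.2° Ω.
Step 5 — Source phasor: V = 18.8∠110.9° V = -6.707 + j17.56 V.
Step 6 — Current: I = V / Z = 0.2792 + j0.1109 A = 0.3005∠21.7° A.
Step 7 — Complex power: S = V·I* = 0.0752 + j5.648 VA.
Step 8 — Real power: P = Re(S) = 0.0752 W.
Step 9 — Reactive power: Q = Im(S) = 5.648 VAR.
Step 10 — Apparent power: |S| = 5.649 VA.
Step 11 — Power factor: PF = P/|S| = 0.01331 (lagging).

(a) P = 0.0752 W  (b) Q = 5.648 VAR  (c) S = 5.649 VA  (d) PF = 0.01331 (lagging)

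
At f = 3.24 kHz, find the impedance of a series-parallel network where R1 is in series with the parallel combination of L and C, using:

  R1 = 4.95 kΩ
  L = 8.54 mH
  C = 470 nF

Step 1 — Angular frequency: ω = 2π·f = 2π·3240 = 2.036e+04 rad/s.
Step 2 — Component impedances:
  R1: Z = R = 4950 Ω
  L: Z = jωL = j·2.036e+04·0.00854 = 0 + j173.9 Ω
  C: Z = 1/(jωC) = -j/(ω·C) = 0 - j104.5 Ω
Step 3 — Parallel branch: L || C = 1/(1/L + 1/C) = 0 - j262.1 Ω.
Step 4 — Series with R1: Z_total = R1 + (L || C) = 4950 - j262.1 Ω = 4957∠-3.0° Ω.

Z = 4950 - j262.1 Ω = 4957∠-3.0° Ω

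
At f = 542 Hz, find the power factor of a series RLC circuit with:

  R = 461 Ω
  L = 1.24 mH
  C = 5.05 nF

Step 1 — Angular frequency: ω = 2π·f = 2π·542 = 3405 rad/s.
Step 2 — Component impedances:
  R: Z = R = 461 Ω
  L: Z = jωL = j·3405·0.00124 = 0 + j4.223 Ω
  C: Z = 1/(jωC) = -j/(ω·C) = 0 - j5.815e+04 Ω
Step 3 — Series combination: Z_total = R + L + C = 461 - j5.814e+04 Ω = 5.814e+04∠-89.5° Ω.
Step 4 — Power factor: PF = cos(φ) = Re(Z)/|Z| = 461/58145 = 0.007928.
Step 5 — Type: Im(Z) = -5.814e+04 ⇒ leading (phase φ = -89.5°).

PF = 0.007928 (leading, φ = -89.5°)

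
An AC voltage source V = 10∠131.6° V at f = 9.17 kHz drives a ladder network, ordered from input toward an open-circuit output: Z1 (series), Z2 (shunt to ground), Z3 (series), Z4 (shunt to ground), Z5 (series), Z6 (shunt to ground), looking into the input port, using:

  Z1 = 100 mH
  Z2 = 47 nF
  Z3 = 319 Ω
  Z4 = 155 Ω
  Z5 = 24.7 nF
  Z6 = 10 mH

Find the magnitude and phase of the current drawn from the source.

Step 1 — Angular frequency: ω = 2π·f = 2π·9170 = 5.762e+04 rad/s.
Step 2 — Component impedances:
  Z1: Z = jωL = j·5.762e+04·0.1 = 0 + j5762 Ω
  Z2: Z = 1/(jωC) = -j/(ω·C) = 0 - j369.3 Ω
  Z3: Z = R = 319 Ω
  Z4: Z = R = 155 Ω
  Z5: Z = 1/(jωC) = -j/(ω·C) = 0 - j702.7 Ω
  Z6: Z = jωL = j·5.762e+04·0.01 = 0 + j576.2 Ω
Step 3 — Ladder network (open output): work backward from the far end, alternating series and parallel combinations. Z_in = 151.3 + j5569 Ω = 5571∠88.4° Ω.
Step 4 — Source phasor: V = 10∠131.6° V = -6.639 + j7.478 V.
Step 5 — Ohm's law: I = V / Z_total = (-6.639 + j7.478) / (151.3 + j5569) = 0.001309 + j0.001228 A.
Step 6 — Convert to polar: |I| = 0.001795 A, ∠I = 43.2°.

I = 0.001795∠43.2° A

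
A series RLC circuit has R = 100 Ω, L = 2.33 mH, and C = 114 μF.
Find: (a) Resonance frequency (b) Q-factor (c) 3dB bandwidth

Step 1 — Resonance: ω₀ = 1/√(LC) = 1/√(0.00233·0.000114) = 1940 rad/s.
Step 2 — f₀ = ω₀/(2π) = 308.8 Hz.
Step 3 — Series Q: Q = ω₀L/R = 1940·0.00233/100 = 0.04521.
Step 4 — Bandwidth: Δω = ω₀/Q = 4.292e+04 rad/s; BW = Δω/(2π) = 6831 Hz.

(a) f₀ = 308.8 Hz  (b) Q = 0.04521  (c) BW = 6831 Hz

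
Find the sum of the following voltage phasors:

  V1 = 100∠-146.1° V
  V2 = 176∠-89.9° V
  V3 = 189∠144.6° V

Step 1 — Convert each phasor to rectangular form:
  V1 = 100·(cos(-146.1°) + j·sin(-146.1°)) = -83 - j55.77 V
  V2 = 176·(cos(-89.9°) + j·sin(-89.9°)) = 0.3072 - j176 V
  V3 = 189·(cos(144.6°) + j·sin(144.6°)) = -154.1 + j109.5 V
Step 2 — Sum components: V_total = -236.8 - j122.3 V.
Step 3 — Convert to polar: |V_total| = 266.5 V, ∠V_total = -152.7°.

V_total = 266.5∠-152.7° V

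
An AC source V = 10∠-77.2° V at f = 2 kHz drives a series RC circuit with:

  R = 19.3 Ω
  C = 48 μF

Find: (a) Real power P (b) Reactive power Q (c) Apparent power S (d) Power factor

Step 1 — Angular frequency: ω = 2π·f = 2π·2000 = 1.257e+04 rad/s.
Step 2 — Component impedances:
  R: Z = R = 19.3 Ω
  C: Z = 1/(jωC) = -j/(ω·C) = 0 - j1.658 Ω
Step 3 — Series combination: Z_total = R + C = 19.3 - j1.658 Ω = 19.37∠-4.9° Ω.
Step 4 — Source phasor: V = 10∠-77.2° V = 2.215 - j9.751 V.
Step 5 — Current: I = V / Z = 0.157 - j0.4918 A = 0.5162∠-72.3° A.
Step 6 — Complex power: S = V·I* = 5.143 - j0.4418 VA.
Step 7 — Real power: P = Re(S) = 5.143 W.
Step 8 — Reactive power: Q = Im(S) = -0.4418 VAR.
Step 9 — Apparent power: |S| = 5.162 VA.
Step 10 — Power factor: PF = P/|S| = 0.9963 (leading).

(a) P = 5.143 W  (b) Q = -0.4418 VAR  (c) S = 5.162 VA  (d) PF = 0.9963 (leading)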